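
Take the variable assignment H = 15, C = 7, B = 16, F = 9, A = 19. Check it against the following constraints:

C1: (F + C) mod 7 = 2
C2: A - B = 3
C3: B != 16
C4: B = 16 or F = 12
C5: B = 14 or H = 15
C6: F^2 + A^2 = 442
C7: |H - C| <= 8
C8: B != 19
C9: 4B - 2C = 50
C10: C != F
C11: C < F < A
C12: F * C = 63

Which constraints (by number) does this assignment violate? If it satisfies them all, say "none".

Constraint 3 is violated.

C1: F + C = 16; 16 mod 7 = 2 — OK.
C2: A - B = 19 - 16 = 3 — OK.
C3: B = 16, but 16 is required to differ — violated.
C4: B = 16 = 16 (first disjunct) — OK.
C5: B = 16 ≠ 14, but H = 15 = 15 (second disjunct) — OK.
C6: F^2 + A^2 = 9^2 + 19^2 = 81 + 361 = 442 — OK.
C7: |15 - 7| = 8; 8 ≤ 8 — OK.
C8: B = 16, and 16 ≠ 19 — OK.
C9: 4B - 2C = 4(16) - 2(7) = 50 — OK.
C10: C = 7, F = 9; distinct — OK.
C11: values 7 < 9 < 19 — OK.
C12: F * C = 9 * 7 = 63 — OK.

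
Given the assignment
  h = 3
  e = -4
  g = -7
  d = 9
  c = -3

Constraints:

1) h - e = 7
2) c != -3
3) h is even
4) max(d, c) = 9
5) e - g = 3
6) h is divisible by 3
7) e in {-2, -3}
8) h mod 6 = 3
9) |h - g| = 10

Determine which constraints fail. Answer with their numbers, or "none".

Constraints 2, 3, 7 are violated.

1) h - e = 3 - (-4) = 7  holds
2) c = -3, but -3 is required to differ  fails
3) h = 3 is odd  fails
4) max(9, -3) = 9  holds
5) e - g = -4 - (-7) = 3  holds
6) 3 / 3 = 1, so 3 divides 3  holds
7) e = -4 is not in {-2, -3}  fails
8) 3 mod 6 = 3  holds
9) |3 - (-7)| = 10  holds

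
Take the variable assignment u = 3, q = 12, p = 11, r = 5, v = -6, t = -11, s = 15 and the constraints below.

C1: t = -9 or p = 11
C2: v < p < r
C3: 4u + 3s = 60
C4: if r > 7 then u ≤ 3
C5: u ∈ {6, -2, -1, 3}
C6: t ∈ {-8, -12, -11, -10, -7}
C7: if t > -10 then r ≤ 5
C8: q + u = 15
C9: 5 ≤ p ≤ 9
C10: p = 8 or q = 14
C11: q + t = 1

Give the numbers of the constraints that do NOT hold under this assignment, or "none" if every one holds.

Constraints 2, 3, 9, and 10 do not hold.

C1: t = -11 ≠ -9, but p = 11 = 11 (second disjunct) — holds.
C2: values -6, 11, 5; p = 11 is not < r = 5 — fails.
C3: 4u + 3s = 4(3) + 3(15) = 57, not 60 — fails.
C4: r = 5, not > 7; antecedent false, conditional vacuously true — holds.
C5: u = 3 is in {6, -2, -1, 3} — holds.
C6: t = -11 is in {-8, -12, -11, -10, -7} — holds.
C7: t = -11, not > -10; antecedent false, conditional vacuously true — holds.
C8: q + u = 12 + 3 = 15 — holds.
C9: p = 11 is outside [5, 9] — fails.
C10: p = 11 ≠ 8 and q = 12 ≠ 14; both disjuncts false — fails.
C11: q + t = 12 + (-11) = 1 — holds.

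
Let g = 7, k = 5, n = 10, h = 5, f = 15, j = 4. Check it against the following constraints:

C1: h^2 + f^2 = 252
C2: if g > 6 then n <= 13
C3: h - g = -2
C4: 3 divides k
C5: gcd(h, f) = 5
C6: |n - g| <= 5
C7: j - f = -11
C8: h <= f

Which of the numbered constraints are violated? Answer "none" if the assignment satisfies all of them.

C1: h^2 + f^2 = 5^2 + 15^2 = 25 + 225 = 250, not 252  fails
C2: g = 7 > 6, so we need n ≤ 13; n = 10 ≤ 13  holds
C3: h - g = 5 - 7 = -2  holds
C4: 5 = 3*1 + 2, so 3 does not divide 5  fails
C5: gcd(5, 15) = 5  holds
C6: |10 - 7| = 3; 3 ≤ 5  holds
C7: j - f = 4 - 15 = -11  holds
C8: h = 5, f = 15; 5 ≤ 15  holds

Constraints 1, 4 do not hold.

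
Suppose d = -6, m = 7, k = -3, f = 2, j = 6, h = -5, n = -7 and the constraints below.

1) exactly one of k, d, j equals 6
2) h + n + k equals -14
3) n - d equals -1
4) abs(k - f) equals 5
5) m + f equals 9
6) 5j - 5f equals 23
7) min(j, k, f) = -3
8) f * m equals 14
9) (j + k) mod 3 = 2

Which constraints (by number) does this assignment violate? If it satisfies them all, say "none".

1) k=-3, d=-6, j=6; 1 of them equals 6  OK
2) h + n + k = -5 + (-7) + (-3) = -15, not -14  FAIL
3) n - d = -7 - (-6) = -1  OK
4) abs(-3 - 2) = 5  OK
5) m + f = 7 + 2 = 9  OK
6) 5j - 5f = 5(6) - 5(2) = 20, not 23  FAIL
7) min(6, -3, 2) = -3  OK
8) f * m = 2 * 7 = 14  OK
9) j + k = 3; 3 mod 3 = 0, not 2  FAIL

Violated: 2, 6, 9.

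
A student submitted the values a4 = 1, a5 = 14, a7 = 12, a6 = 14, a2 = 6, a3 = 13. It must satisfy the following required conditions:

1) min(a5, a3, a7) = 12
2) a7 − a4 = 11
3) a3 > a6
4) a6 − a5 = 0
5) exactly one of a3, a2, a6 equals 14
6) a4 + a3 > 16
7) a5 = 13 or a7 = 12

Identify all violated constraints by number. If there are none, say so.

No — constraints 3, 6 are not satisfied.

1) min(14, 13, 12) = 12 — holds.
2) a7 − a4 = 12 − 1 = 11 — holds.
3) a3 = 13, a6 = 14; 13 ≤ 14 (want >) — does not hold.
4) a6 − a5 = 14 − 14 = 0 — holds.
5) a3=13, a2=6, a6=14; 1 of them equals 14 — holds.
6) a4 + a3 = 1 + 13 = 14; 14 ≤ 16, bound 16 not met — does not hold.
7) a5 = 14 ≠ 13, but a7 = 12 = 12 (second disjunct) — holds.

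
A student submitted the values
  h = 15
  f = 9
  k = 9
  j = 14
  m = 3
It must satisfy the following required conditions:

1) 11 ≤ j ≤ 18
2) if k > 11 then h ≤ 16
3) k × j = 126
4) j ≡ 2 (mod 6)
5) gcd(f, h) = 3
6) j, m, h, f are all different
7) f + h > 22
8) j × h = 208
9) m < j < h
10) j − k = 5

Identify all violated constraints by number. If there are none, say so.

1) j = 14 lies in [11, 18]  yes
2) k = 9, not > 11; antecedent false, conditional vacuously true  yes
3) k × j = 9 × 14 = 126  yes
4) 14 mod 6 = 2  yes
5) gcd(9, 15) = 3  yes
6) values 14, 3, 15, 9 are pairwise distinct  yes
7) f + h = 9 + 15 = 24; 24 > 22  yes
8) j × h = 14 × 15 = 210, not 208  no
9) values 3 < 14 < 15  yes
10) j − k = 14 − 9 = 5  yes

Violated: 8.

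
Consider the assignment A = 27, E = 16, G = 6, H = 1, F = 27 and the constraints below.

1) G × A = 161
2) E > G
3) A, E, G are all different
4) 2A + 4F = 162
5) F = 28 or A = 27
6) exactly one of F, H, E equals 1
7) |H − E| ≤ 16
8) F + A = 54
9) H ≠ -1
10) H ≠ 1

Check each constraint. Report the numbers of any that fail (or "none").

No — constraints 1 and 10 are not satisfied.

1) G × A = 6 × 27 = 162, not 161  ✘
2) E = 16, G = 6; 16 > 6  ✔
3) values 27, 16, 6 are pairwise distinct  ✔
4) 2A + 4F = 2(27) + 4(27) = 162  ✔
5) F = 27 ≠ 28, but A = 27 = 27 (second disjunct)  ✔
6) F=27, H=1, E=16; 1 of them equals 1  ✔
7) |1 − 16| = 15; 15 ≤ 16  ✔
8) F + A = 27 + 27 = 54  ✔
9) H = 1, and 1 ≠ -1  ✔
10) H = 1, but 1 is required to differ  ✘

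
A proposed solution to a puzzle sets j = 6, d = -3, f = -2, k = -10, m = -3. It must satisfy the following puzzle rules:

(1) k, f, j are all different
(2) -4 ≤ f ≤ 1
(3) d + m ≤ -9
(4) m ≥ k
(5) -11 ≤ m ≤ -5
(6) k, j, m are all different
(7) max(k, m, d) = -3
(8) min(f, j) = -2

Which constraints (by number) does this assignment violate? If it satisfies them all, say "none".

The assignment fails constraints 3, 5.

(1) values -10, -2, 6 are pairwise distinct — OK.
(2) f = -2 lies in [-4, 1] — OK.
(3) d + m = -3 + (-3) = -6; -6 > -9, bound -9 not met — violated.
(4) m = -3, k = -10; -3 ≥ -10 — OK.
(5) m = -3 is outside [-11, -5] — violated.
(6) values -10, 6, -3 are pairwise distinct — OK.
(7) max(-10, -3, -3) = -3 — OK.
(8) min(-2, 6) = -2 — OK.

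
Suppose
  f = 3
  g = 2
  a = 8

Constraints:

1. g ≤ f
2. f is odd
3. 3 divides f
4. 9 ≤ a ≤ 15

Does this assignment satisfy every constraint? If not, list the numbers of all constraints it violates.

Violated: 4.

1. g = 2, f = 3; 2 ≤ 3 — OK.
2. f = 3 is odd — OK.
3. 3 / 3 = 1, so 3 divides 3 — OK.
4. a = 8 is outside [9, 15] — violated.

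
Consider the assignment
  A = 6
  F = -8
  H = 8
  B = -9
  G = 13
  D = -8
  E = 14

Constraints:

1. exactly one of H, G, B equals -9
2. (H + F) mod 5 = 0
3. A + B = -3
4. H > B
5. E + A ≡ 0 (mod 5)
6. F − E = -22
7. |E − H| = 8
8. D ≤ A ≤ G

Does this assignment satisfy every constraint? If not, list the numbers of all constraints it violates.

1. H=8, G=13, B=-9; 1 of them equals -9 — satisfied.
2. H + F = 0; 0 mod 5 = 0 — satisfied.
3. A + B = 6 + (-9) = -3 — satisfied.
4. H = 8, B = -9; 8 > -9 — satisfied.
5. E + A = 20; 20 mod 5 = 0 — satisfied.
6. F − E = -8 − 14 = -22 — satisfied.
7. |14 − 8| = 6, not 8 — violated.
8. values -8 ≤ 6 ≤ 13 — satisfied.

Constraint 7 is violated.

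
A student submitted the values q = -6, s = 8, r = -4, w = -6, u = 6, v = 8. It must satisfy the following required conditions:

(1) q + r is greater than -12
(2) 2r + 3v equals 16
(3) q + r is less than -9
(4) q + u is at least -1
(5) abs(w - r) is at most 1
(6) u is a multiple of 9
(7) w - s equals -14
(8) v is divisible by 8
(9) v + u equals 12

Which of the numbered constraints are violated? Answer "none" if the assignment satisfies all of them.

Violated: 5, 6, and 9.

(1) q + r = -6 + (-4) = -10; -10 > -12 — satisfied.
(2) 2r + 3v = 2(-4) + 3(8) = 16 — satisfied.
(3) q + r = -6 + (-4) = -10; -10 < -9 — satisfied.
(4) q + u = -6 + 6 = 0; 0 ≥ -1 — satisfied.
(5) abs(-6 - (-4)) = 2; 2 > 1, exceeds bound 1 — violated.
(6) 6 = 9*0 + 6, so 9 does not divide 6 — violated.
(7) w - s = -6 - 8 = -14 — satisfied.
(8) 8 / 8 = 1, so 8 divides 8 — satisfied.
(9) v + u = 8 + 6 = 14, not 12 — violated.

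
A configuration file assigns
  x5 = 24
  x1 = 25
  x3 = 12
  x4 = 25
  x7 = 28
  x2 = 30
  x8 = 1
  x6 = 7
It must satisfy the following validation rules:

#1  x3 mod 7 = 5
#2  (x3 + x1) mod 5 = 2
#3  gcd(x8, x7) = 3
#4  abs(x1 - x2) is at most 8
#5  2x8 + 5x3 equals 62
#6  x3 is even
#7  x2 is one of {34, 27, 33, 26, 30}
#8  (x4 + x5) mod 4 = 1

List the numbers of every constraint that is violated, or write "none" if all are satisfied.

Violated: 3.

#1 12 mod 7 = 5 — OK.
#2 x3 + x1 = 37; 37 mod 5 = 2 — OK.
#3 gcd(1, 28) = 1, not 3 — violated.
#4 abs(25 - 30) = 5; 5 ≤ 8 — OK.
#5 2x8 + 5x3 = 2(1) + 5(12) = 62 — OK.
#6 x3 = 12 is even — OK.
#7 x2 = 30 is in {34, 27, 33, 26, 30} — OK.
#8 x4 + x5 = 49; 49 mod 4 = 1 — OK.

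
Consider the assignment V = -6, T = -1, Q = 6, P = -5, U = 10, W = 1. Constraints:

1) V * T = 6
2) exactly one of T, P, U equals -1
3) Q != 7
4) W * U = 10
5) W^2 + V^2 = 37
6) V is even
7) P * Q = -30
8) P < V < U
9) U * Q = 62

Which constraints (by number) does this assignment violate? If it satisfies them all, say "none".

1) V * T = -6 * (-1) = 6 — OK.
2) T=-1, P=-5, U=10; 1 of them equals -1 — OK.
3) Q = 6, and 6 ≠ 7 — OK.
4) W * U = 1 * 10 = 10 — OK.
5) W^2 + V^2 = 1^2 + (-6)^2 = 1 + 36 = 37 — OK.
6) V = -6 is even — OK.
7) P * Q = -5 * 6 = -30 — OK.
8) values -5, -6, 10; P = -5 is not < V = -6 — violated.
9) U * Q = 10 * 6 = 60, not 62 — violated.

Violated: 8, 9.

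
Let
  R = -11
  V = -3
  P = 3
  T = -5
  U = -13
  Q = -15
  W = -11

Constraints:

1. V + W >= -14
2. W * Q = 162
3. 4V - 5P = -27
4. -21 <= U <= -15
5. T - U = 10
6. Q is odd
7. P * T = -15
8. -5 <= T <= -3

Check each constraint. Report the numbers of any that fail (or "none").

Constraints 2, 4, 5 do not hold.

1. V + W = -3 + (-11) = -14; -14 ≥ -14 — satisfied.
2. W * Q = -11 * (-15) = 165, not 162 — violated.
3. 4V - 5P = 4(-3) - 5(3) = -27 — satisfied.
4. U = -13 is outside [-21, -15] — violated.
5. T - U = -5 - (-13) = 8, not 10 — violated.
6. Q = -15 is odd — satisfied.
7. P * T = 3 * (-5) = -15 — satisfied.
8. T = -5 lies in [-5, -3] — satisfied.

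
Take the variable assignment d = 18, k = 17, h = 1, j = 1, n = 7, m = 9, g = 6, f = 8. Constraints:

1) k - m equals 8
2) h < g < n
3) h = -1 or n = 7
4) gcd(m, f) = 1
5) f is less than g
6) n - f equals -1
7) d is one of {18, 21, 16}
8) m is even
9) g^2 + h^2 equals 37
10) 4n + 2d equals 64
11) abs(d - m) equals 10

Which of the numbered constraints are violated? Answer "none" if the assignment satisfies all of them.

1) k - m = 17 - 9 = 8  OK
2) values 1 < 6 < 7  OK
3) h = 1 ≠ -1, but n = 7 = 7 (second disjunct)  OK
4) gcd(9, 8) = 1  OK
5) f = 8, g = 6; 8 ≥ 6 (want <)  FAIL
6) n - f = 7 - 8 = -1  OK
7) d = 18 is in {18, 21, 16}  OK
8) m = 9 is odd  FAIL
9) g^2 + h^2 = 6^2 + 1^2 = 36 + 1 = 37  OK
10) 4n + 2d = 4(7) + 2(18) = 64  OK
11) abs(18 - 9) = 9, not 10  FAIL

The assignment fails constraints 5, 8, and 11.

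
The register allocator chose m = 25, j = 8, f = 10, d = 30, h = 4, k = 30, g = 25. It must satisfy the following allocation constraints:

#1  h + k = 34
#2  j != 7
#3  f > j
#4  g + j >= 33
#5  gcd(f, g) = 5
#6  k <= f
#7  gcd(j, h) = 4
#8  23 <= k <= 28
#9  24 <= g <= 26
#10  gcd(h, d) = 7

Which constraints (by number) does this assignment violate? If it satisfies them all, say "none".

#1 h + k = 4 + 30 = 34  yes
#2 j = 8, and 8 ≠ 7  yes
#3 f = 10, j = 8; 10 > 8  yes
#4 g + j = 25 + 8 = 33; 33 ≥ 33  yes
#5 gcd(10, 25) = 5  yes
#6 k = 30, f = 10; 30 > 10 (want ≤)  no
#7 gcd(8, 4) = 4  yes
#8 k = 30 is outside [23, 28]  no
#9 g = 25 lies in [24, 26]  yes
#10 gcd(4, 30) = 2, not 7  no

Constraints 6, 8, and 10 are violated.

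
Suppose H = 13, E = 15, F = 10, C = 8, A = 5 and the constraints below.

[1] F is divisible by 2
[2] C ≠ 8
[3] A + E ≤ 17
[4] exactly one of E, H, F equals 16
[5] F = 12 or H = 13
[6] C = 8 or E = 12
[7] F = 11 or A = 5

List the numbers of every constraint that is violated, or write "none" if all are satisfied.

Constraints 2, 3, and 4 do not hold.

[1] 10 / 2 = 5, so 2 divides 10 — holds.
[2] C = 8, but 8 is required to differ — fails.
[3] A + E = 5 + 15 = 20; 20 > 17, bound 17 not met — fails.
[4] E=15, H=13, F=10; 0 of them equal 16, not exactly one — fails.
[5] F = 10 ≠ 12, but H = 13 = 13 (second disjunct) — holds.
[6] C = 8 = 8 (first disjunct) — holds.
[7] F = 10 ≠ 11, but A = 5 = 5 (second disjunct) — holds.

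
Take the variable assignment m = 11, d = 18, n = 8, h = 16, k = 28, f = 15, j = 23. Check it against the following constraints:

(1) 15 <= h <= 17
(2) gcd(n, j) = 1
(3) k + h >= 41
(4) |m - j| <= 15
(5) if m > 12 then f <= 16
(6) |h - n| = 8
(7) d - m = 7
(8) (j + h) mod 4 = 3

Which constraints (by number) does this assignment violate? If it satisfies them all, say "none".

The assignment satisfies every constraint.

(1) h = 16 lies in [15, 17] — holds.
(2) gcd(8, 23) = 1 — holds.
(3) k + h = 28 + 16 = 44; 44 ≥ 41 — holds.
(4) |11 - 23| = 12; 12 ≤ 15 — holds.
(5) m = 11, not > 12; antecedent false, conditional vacuously true — holds.
(6) |16 - 8| = 8 — holds.
(7) d - m = 18 - 11 = 7 — holds.
(8) j + h = 39; 39 mod 4 = 3 — holds.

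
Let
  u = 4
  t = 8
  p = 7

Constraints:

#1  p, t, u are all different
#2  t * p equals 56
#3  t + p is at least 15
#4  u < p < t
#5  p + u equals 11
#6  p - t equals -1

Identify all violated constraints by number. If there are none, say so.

#1 values 7, 8, 4 are pairwise distinct — satisfied.
#2 t * p = 8 * 7 = 56 — satisfied.
#3 t + p = 8 + 7 = 15; 15 ≥ 15 — satisfied.
#4 values 4 < 7 < 8 — satisfied.
#5 p + u = 7 + 4 = 11 — satisfied.
#6 p - t = 7 - 8 = -1 — satisfied.

Yes — all constraints hold.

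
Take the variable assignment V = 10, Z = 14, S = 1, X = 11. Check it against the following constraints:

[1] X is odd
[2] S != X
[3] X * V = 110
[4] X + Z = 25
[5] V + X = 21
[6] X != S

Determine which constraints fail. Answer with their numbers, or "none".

No violations.

[1] X = 11 is odd  OK
[2] S = 1, X = 11; distinct  OK
[3] X * V = 11 * 10 = 110  OK
[4] X + Z = 11 + 14 = 25  OK
[5] V + X = 10 + 11 = 21  OK
[6] X = 11, S = 1; distinct  OK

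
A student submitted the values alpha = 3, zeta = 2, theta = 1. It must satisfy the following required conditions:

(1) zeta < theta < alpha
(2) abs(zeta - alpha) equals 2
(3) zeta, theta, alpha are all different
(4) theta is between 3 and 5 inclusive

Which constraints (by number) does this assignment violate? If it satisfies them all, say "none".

(1) values 2, 1, 3; zeta = 2 is not < theta = 1  no
(2) abs(2 - 3) = 1, not 2  no
(3) values 2, 1, 3 are pairwise distinct  yes
(4) theta = 1 is outside [3, 5]  no

Constraints 1, 2, 4 do not hold.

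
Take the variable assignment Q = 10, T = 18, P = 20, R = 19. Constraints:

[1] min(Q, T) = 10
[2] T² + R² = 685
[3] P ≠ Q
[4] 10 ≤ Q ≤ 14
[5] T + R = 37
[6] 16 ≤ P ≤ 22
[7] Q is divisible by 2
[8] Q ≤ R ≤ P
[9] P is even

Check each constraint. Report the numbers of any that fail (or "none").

[1] min(10, 18) = 10 — satisfied.
[2] T² + R² = 18² + 19² = 324 + 361 = 685 — satisfied.
[3] P = 20, Q = 10; distinct — satisfied.
[4] Q = 10 lies in [10, 14] — satisfied.
[5] T + R = 18 + 19 = 37 — satisfied.
[6] P = 20 lies in [16, 22] — satisfied.
[7] 10 / 2 = 5, so 2 divides 10 — satisfied.
[8] values 10 ≤ 19 ≤ 20 — satisfied.
[9] P = 20 is even — satisfied.

All constraints are satisfied.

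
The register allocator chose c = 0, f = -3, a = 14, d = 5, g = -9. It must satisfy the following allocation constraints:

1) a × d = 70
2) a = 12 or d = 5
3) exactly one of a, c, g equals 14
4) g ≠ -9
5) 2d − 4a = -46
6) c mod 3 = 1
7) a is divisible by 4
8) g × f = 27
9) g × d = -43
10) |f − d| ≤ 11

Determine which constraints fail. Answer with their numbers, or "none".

1) a × d = 14 × 5 = 70 — satisfied.
2) a = 14 ≠ 12, but d = 5 = 5 (second disjunct) — satisfied.
3) a=14, c=0, g=-9; 1 of them equals 14 — satisfied.
4) g = -9, but -9 is required to differ — violated.
5) 2d − 4a = 2(5) − 4(14) = -46 — satisfied.
6) 0 mod 3 = 0, not 1 — violated.
7) 14 = 4×3 + 2, so 4 does not divide 14 — violated.
8) g × f = -9 × (-3) = 27 — satisfied.
9) g × d = -9 × 5 = -45, not -43 — violated.
10) |-3 − 5| = 8; 8 ≤ 11 — satisfied.

No — constraints 4, 6, 7, 9 are not satisfied.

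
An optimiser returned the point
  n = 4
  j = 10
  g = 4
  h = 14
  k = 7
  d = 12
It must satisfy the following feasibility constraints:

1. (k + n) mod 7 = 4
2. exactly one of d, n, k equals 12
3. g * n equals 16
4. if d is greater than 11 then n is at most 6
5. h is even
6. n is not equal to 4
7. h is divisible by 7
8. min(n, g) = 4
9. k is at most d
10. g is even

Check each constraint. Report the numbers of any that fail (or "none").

Violated: 6.

1. k + n = 11; 11 mod 7 = 4 — holds.
2. d=12, n=4, k=7; 1 of them equals 12 — holds.
3. g * n = 4 * 4 = 16 — holds.
4. d = 12 > 11, so we need n ≤ 6; n = 4 ≤ 6 — holds.
5. h = 14 is even — holds.
6. n = 4, but 4 is required to differ — fails.
7. 14 / 7 = 2, so 7 divides 14 — holds.
8. min(4, 4) = 4 — holds.
9. k = 7, d = 12; 7 ≤ 12 — holds.
10. g = 4 is even — holds.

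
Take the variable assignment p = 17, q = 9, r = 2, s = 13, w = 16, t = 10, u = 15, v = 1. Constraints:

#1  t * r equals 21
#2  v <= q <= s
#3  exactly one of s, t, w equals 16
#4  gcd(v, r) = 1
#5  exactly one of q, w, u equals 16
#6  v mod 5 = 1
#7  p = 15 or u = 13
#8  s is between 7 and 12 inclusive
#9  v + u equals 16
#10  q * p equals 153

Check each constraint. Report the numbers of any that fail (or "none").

#1 t * r = 10 * 2 = 20, not 21 — does not hold.
#2 values 1 <= 9 <= 13 — holds.
#3 s=13, t=10, w=16; 1 of them equals 16 — holds.
#4 gcd(1, 2) = 1 — holds.
#5 q=9, w=16, u=15; 1 of them equals 16 — holds.
#6 1 mod 5 = 1 — holds.
#7 p = 17 ≠ 15 and u = 15 ≠ 13; both disjuncts false — does not hold.
#8 s = 13 is outside [7, 12] — does not hold.
#9 v + u = 1 + 15 = 16 — holds.
#10 q * p = 9 * 17 = 153 — holds.

The assignment fails constraints 1, 7, and 8.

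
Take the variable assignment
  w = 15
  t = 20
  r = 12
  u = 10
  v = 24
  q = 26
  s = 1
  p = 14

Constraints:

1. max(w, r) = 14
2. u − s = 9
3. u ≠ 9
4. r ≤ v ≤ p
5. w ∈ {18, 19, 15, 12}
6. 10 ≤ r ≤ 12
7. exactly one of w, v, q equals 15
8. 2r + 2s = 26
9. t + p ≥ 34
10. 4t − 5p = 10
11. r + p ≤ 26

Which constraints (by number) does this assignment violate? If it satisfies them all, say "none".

Constraints 1 and 4 are violated.

1. max(15, 12) = 15, not 14  ✗
2. u − s = 10 − 1 = 9  ✓
3. u = 10, and 10 ≠ 9  ✓
4. values 12, 24, 14; v = 24 is not ≤ p = 14  ✗
5. w = 15 is in {18, 19, 15, 12}  ✓
6. r = 12 lies in [10, 12]  ✓
7. w=15, v=24, q=26; 1 of them equals 15  ✓
8. 2r + 2s = 2(12) + 2(1) = 26  ✓
9. t + p = 20 + 14 = 34; 34 ≥ 34  ✓
10. 4t − 5p = 4(20) − 5(14) = 10  ✓
11. r + p = 12 + 14 = 26; 26 ≤ 26  ✓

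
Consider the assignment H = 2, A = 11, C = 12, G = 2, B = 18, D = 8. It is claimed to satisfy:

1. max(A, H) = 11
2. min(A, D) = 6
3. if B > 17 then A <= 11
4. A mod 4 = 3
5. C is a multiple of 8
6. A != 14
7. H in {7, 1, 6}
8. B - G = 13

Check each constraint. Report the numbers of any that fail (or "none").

1. max(11, 2) = 11 — satisfied.
2. min(11, 8) = 8, not 6 — violated.
3. B = 18 > 17, so we need A ≤ 11; A = 11 ≤ 11 — satisfied.
4. 11 mod 4 = 3 — satisfied.
5. 12 = 8*1 + 4, so 8 does not divide 12 — violated.
6. A = 11, and 11 ≠ 14 — satisfied.
7. H = 2 is not in {7, 1, 6} — violated.
8. B - G = 18 - 2 = 16, not 13 — violated.

No — constraints 2, 5, 7, 8 are not satisfied.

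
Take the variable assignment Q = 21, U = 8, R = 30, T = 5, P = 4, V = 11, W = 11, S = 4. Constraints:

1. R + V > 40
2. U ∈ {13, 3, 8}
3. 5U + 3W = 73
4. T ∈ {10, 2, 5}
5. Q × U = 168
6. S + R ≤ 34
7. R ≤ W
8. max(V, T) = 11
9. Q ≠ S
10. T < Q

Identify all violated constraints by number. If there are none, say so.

Violated: 7.

1. R + V = 30 + 11 = 41; 41 > 40 — satisfied.
2. U = 8 is in {13, 3, 8} — satisfied.
3. 5U + 3W = 5(8) + 3(11) = 73 — satisfied.
4. T = 5 is in {10, 2, 5} — satisfied.
5. Q × U = 21 × 8 = 168 — satisfied.
6. S + R = 4 + 30 = 34; 34 ≤ 34 — satisfied.
7. R = 30, W = 11; 30 > 11 (want ≤) — violated.
8. max(11, 5) = 11 — satisfied.
9. Q = 21, S = 4; distinct — satisfied.
10. T = 5, Q = 21; 5 < 21 — satisfied.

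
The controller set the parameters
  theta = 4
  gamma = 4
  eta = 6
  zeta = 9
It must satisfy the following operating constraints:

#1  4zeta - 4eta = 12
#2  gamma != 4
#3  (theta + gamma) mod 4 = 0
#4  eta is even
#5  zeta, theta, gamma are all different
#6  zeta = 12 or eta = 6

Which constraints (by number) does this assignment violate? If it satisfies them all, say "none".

#1 4zeta - 4eta = 4(9) - 4(6) = 12  yes
#2 gamma = 4, but 4 is required to differ  no
#3 theta + gamma = 8; 8 mod 4 = 0  yes
#4 eta = 6 is even  yes
#5 theta = gamma = 4, not all different  no
#6 zeta = 9 ≠ 12, but eta = 6 = 6 (second disjunct)  yes

Constraints 2 and 5 do not hold.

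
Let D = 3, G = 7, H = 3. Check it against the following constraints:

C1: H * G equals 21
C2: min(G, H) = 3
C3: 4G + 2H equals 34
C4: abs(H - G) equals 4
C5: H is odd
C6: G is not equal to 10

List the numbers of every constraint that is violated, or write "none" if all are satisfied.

No violations.

C1: H * G = 3 * 7 = 21 — OK.
C2: min(7, 3) = 3 — OK.
C3: 4G + 2H = 4(7) + 2(3) = 34 — OK.
C4: abs(3 - 7) = 4 — OK.
C5: H = 3 is odd — OK.
C6: G = 7, and 7 ≠ 10 — OK.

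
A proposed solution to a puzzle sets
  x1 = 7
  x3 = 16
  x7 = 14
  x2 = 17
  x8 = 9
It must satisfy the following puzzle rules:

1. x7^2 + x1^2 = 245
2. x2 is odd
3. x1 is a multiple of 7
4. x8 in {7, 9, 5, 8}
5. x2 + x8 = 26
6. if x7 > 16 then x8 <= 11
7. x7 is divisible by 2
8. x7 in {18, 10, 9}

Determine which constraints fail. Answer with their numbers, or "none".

1. x7^2 + x1^2 = 14^2 + 7^2 = 196 + 49 = 245  ✔
2. x2 = 17 is odd  ✔
3. 7 / 7 = 1, so 7 divides 7  ✔
4. x8 = 9 is in {7, 9, 5, 8}  ✔
5. x2 + x8 = 17 + 9 = 26  ✔
6. x7 = 14, not > 16; antecedent false, conditional vacuously true  ✔
7. 14 / 2 = 7, so 2 divides 14  ✔
8. x7 = 14 is not in {18, 10, 9}  ✘

The assignment fails constraint 8.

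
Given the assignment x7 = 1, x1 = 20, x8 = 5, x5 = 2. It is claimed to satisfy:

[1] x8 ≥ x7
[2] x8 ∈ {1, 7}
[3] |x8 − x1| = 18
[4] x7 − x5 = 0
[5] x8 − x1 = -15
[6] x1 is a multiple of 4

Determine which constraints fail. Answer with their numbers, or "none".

[1] x8 = 5, x7 = 1; 5 ≥ 1  ✓
[2] x8 = 5 is not in {1, 7}  ✗
[3] |5 − 20| = 15, not 18  ✗
[4] x7 − x5 = 1 − 2 = -1, not 0  ✗
[5] x8 − x1 = 5 − 20 = -15  ✓
[6] 20 / 4 = 5, so 4 divides 20  ✓

The assignment fails constraints 2, 3, and 4.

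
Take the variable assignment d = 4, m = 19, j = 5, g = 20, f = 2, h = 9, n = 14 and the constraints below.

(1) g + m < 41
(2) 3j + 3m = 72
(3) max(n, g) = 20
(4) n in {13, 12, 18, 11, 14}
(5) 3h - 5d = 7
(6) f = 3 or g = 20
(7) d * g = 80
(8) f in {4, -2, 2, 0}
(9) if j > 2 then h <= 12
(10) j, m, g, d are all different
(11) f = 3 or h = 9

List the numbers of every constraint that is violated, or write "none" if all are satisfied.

(1) g + m = 20 + 19 = 39; 39 < 41  holds
(2) 3j + 3m = 3(5) + 3(19) = 72  holds
(3) max(14, 20) = 20  holds
(4) n = 14 is in {13, 12, 18, 11, 14}  holds
(5) 3h - 5d = 3(9) - 5(4) = 7  holds
(6) f = 2 ≠ 3, but g = 20 = 20 (second disjunct)  holds
(7) d * g = 4 * 20 = 80  holds
(8) f = 2 is in {4, -2, 2, 0}  holds
(9) j = 5 > 2, so we need h ≤ 12; h = 9 ≤ 12  holds
(10) values 5, 19, 20, 4 are pairwise distinct  holds
(11) f = 2 ≠ 3, but h = 9 = 9 (second disjunct)  holds

Yes — all constraints hold.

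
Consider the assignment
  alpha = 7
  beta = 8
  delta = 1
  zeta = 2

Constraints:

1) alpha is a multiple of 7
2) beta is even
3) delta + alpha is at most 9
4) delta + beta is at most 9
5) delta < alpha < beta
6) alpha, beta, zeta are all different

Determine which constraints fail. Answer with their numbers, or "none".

1) 7 / 7 = 1, so 7 divides 7 — satisfied.
2) beta = 8 is even — satisfied.
3) delta + alpha = 1 + 7 = 8; 8 ≤ 9 — satisfied.
4) delta + beta = 1 + 8 = 9; 9 ≤ 9 — satisfied.
5) values 1 < 7 < 8 — satisfied.
6) values 7, 8, 2 are pairwise distinct — satisfied.

The assignment satisfies every constraint.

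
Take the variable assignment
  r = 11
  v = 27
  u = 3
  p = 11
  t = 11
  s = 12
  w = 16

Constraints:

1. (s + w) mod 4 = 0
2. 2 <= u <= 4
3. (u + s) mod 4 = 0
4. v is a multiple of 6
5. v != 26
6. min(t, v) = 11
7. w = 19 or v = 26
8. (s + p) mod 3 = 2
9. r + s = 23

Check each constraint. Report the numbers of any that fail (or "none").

1. s + w = 28; 28 mod 4 = 0 — holds.
2. u = 3 lies in [2, 4] — holds.
3. u + s = 15; 15 mod 4 = 3, not 0 — does not hold.
4. 27 = 6*4 + 3, so 6 does not divide 27 — does not hold.
5. v = 27, and 27 ≠ 26 — holds.
6. min(11, 27) = 11 — holds.
7. w = 16 ≠ 19 and v = 27 ≠ 26; both disjuncts false — does not hold.
8. s + p = 23; 23 mod 3 = 2 — holds.
9. r + s = 11 + 12 = 23 — holds.

The assignment fails constraints 3, 4, and 7.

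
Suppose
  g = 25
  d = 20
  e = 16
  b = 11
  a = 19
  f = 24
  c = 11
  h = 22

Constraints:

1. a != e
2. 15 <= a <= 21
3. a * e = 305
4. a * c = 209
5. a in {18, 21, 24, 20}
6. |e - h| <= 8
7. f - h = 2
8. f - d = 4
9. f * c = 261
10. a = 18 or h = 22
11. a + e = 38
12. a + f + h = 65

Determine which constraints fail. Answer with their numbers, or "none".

No — constraints 3, 5, 9, 11 are not satisfied.

1. a = 19, e = 16; distinct — OK.
2. a = 19 lies in [15, 21] — OK.
3. a * e = 19 * 16 = 304, not 305 — violated.
4. a * c = 19 * 11 = 209 — OK.
5. a = 19 is not in {18, 21, 24, 20} — violated.
6. |16 - 22| = 6; 6 ≤ 8 — OK.
7. f - h = 24 - 22 = 2 — OK.
8. f - d = 24 - 20 = 4 — OK.
9. f * c = 24 * 11 = 264, not 261 — violated.
10. a = 19 ≠ 18, but h = 22 = 22 (second disjunct) — OK.
11. a + e = 19 + 16 = 35, not 38 — violated.
12. a + f + h = 19 + 24 + 22 = 65 — OK.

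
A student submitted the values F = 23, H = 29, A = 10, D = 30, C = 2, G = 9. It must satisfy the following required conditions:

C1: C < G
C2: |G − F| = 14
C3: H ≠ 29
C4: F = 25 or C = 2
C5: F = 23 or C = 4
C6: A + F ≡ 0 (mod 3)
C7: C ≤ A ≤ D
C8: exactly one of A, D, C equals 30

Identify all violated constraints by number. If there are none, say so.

C1: C = 2, G = 9; 2 < 9  yes
C2: |9 − 23| = 14  yes
C3: H = 29, but 29 is required to differ  no
C4: F = 23 ≠ 25, but C = 2 = 2 (second disjunct)  yes
C5: F = 23 = 23 (first disjunct)  yes
C6: A + F = 33; 33 mod 3 = 0  yes
C7: values 2 ≤ 10 ≤ 30  yes
C8: A=10, D=30, C=2; 1 of them equals 30  yes

No — constraint 3 is not satisfied.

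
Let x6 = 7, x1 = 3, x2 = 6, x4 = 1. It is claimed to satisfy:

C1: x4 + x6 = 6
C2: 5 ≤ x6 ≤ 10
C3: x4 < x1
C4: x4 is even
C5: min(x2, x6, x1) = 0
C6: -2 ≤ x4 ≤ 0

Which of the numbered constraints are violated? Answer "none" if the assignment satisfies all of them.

Constraints 1, 4, 5, and 6 do not hold.

C1: x4 + x6 = 1 + 7 = 8, not 6 — does not hold.
C2: x6 = 7 lies in [5, 10] — holds.
C3: x4 = 1, x1 = 3; 1 < 3 — holds.
C4: x4 = 1 is odd — does not hold.
C5: min(6, 7, 3) = 3, not 0 — does not hold.
C6: x4 = 1 is outside [-2, 0] — does not hold.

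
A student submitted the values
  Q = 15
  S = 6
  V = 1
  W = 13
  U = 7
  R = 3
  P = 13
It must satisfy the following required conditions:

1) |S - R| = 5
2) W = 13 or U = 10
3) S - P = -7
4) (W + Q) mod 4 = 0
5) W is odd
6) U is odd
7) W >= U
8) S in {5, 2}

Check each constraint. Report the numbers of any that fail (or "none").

1) |6 - 3| = 3, not 5  false
2) W = 13 = 13 (first disjunct)  true
3) S - P = 6 - 13 = -7  true
4) W + Q = 28; 28 mod 4 = 0  true
5) W = 13 is odd  true
6) U = 7 is odd  true
7) W = 13, U = 7; 13 ≥ 7  true
8) S = 6 is not in {5, 2}  false

The assignment fails constraints 1, 8.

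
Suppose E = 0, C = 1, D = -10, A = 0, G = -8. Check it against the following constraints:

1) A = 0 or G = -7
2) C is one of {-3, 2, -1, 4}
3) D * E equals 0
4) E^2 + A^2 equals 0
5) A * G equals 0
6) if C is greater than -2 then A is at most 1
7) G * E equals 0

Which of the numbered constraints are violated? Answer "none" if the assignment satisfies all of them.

1) A = 0 = 0 (first disjunct)  yes
2) C = 1 is not in {-3, 2, -1, 4}  no
3) D * E = -10 * 0 = 0  yes
4) E^2 + A^2 = 0^2 + 0^2 = 0 + 0 = 0  yes
5) A * G = 0 * (-8) = 0  yes
6) C = 1 > -2, so we need A ≤ 1; A = 0 ≤ 1  yes
7) G * E = -8 * 0 = 0  yes

Constraint 2 is violated.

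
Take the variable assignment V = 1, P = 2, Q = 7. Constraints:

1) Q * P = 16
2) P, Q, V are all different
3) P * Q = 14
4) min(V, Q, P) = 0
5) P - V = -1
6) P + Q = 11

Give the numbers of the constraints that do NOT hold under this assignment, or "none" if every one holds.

No — constraints 1, 4, 5, 6 are not satisfied.

1) Q * P = 7 * 2 = 14, not 16  false
2) values 2, 7, 1 are pairwise distinct  true
3) P * Q = 2 * 7 = 14  true
4) min(1, 7, 2) = 1, not 0  false
5) P - V = 2 - 1 = 1, not -1  false
6) P + Q = 2 + 7 = 9, not 11  false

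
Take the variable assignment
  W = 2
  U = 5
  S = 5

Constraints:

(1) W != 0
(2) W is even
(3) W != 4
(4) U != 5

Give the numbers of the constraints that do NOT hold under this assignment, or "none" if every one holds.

No — constraint 4 is not satisfied.

(1) W = 2, and 2 ≠ 0 — holds.
(2) W = 2 is even — holds.
(3) W = 2, and 2 ≠ 4 — holds.
(4) U = 5, but 5 is required to differ — fails.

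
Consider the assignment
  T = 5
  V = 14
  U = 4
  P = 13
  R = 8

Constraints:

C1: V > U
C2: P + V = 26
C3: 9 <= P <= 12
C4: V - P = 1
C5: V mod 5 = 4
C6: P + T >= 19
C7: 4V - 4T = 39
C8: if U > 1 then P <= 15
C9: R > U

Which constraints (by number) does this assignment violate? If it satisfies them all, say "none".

C1: V = 14, U = 4; 14 > 4  ✔
C2: P + V = 13 + 14 = 27, not 26  ✘
C3: P = 13 is outside [9, 12]  ✘
C4: V - P = 14 - 13 = 1  ✔
C5: 14 mod 5 = 4  ✔
C6: P + T = 13 + 5 = 18; 18 < 19, bound 19 not met  ✘
C7: 4V - 4T = 4(14) - 4(5) = 36, not 39  ✘
C8: U = 4 > 1, so we need P ≤ 15; P = 13 ≤ 15  ✔
C9: R = 8, U = 4; 8 > 4  ✔

No — constraints 2, 3, 6, and 7 are not satisfied.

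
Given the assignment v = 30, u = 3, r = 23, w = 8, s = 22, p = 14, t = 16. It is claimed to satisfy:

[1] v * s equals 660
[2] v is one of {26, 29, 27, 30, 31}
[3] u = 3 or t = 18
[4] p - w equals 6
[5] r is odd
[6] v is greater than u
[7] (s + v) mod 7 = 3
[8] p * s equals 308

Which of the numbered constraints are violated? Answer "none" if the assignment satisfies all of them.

No violations.

[1] v * s = 30 * 22 = 660 — OK.
[2] v = 30 is in {26, 29, 27, 30, 31} — OK.
[3] u = 3 = 3 (first disjunct) — OK.
[4] p - w = 14 - 8 = 6 — OK.
[5] r = 23 is odd — OK.
[6] v = 30, u = 3; 30 > 3 — OK.
[7] s + v = 52; 52 mod 7 = 3 — OK.
[8] p * s = 14 * 22 = 308 — OK.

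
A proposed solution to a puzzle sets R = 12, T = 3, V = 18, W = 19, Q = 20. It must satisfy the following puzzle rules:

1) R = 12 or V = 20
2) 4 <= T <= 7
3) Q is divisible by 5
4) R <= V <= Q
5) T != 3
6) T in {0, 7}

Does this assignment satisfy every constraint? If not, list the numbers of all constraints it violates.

1) R = 12 = 12 (first disjunct) — satisfied.
2) T = 3 is outside [4, 7] — violated.
3) 20 / 5 = 4, so 5 divides 20 — satisfied.
4) values 12 <= 18 <= 20 — satisfied.
5) T = 3, but 3 is required to differ — violated.
6) T = 3 is not in {0, 7} — violated.

No — constraints 2, 5, and 6 are not satisfied.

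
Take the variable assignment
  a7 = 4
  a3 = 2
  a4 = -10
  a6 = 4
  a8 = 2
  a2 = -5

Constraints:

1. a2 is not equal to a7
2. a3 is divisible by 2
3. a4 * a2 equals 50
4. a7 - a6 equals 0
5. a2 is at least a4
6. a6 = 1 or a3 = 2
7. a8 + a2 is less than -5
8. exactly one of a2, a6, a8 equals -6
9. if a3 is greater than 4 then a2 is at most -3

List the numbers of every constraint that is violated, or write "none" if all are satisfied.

1. a2 = -5, a7 = 4; distinct  ✓
2. 2 / 2 = 1, so 2 divides 2  ✓
3. a4 * a2 = -10 * (-5) = 50  ✓
4. a7 - a6 = 4 - 4 = 0  ✓
5. a2 = -5, a4 = -10; -5 ≥ -10  ✓
6. a6 = 4 ≠ 1, but a3 = 2 = 2 (second disjunct)  ✓
7. a8 + a2 = 2 + (-5) = -3; -3 ≥ -5, bound -5 not met  ✗
8. a2=-5, a6=4, a8=2; 0 of them equal -6, not exactly one  ✗
9. a3 = 2, not > 4; antecedent false, conditional vacuously true  ✓

The assignment fails constraints 7, 8.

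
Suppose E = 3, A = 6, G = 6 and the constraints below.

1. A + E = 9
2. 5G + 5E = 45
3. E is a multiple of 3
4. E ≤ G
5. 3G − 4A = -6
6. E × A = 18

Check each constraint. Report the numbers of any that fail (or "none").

All constraints are satisfied.

1. A + E = 6 + 3 = 9  ✓
2. 5G + 5E = 5(6) + 5(3) = 45  ✓
3. 3 / 3 = 1, so 3 divides 3  ✓
4. E = 3, G = 6; 3 ≤ 6  ✓
5. 3G − 4A = 3(6) − 4(6) = -6  ✓
6. E × A = 3 × 6 = 18  ✓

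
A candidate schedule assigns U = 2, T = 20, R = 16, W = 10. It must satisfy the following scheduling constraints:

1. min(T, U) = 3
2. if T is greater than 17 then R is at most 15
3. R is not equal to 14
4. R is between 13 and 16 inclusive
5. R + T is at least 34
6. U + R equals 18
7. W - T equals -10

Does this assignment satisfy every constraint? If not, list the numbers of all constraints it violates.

No — constraints 1 and 2 are not satisfied.

1. min(20, 2) = 2, not 3 — violated.
2. T = 20 > 17, so we need R ≤ 15; but R = 16 > 15 — violated.
3. R = 16, and 16 ≠ 14 — satisfied.
4. R = 16 lies in [13, 16] — satisfied.
5. R + T = 16 + 20 = 36; 36 ≥ 34 — satisfied.
6. U + R = 2 + 16 = 18 — satisfied.
7. W - T = 10 - 20 = -10 — satisfied.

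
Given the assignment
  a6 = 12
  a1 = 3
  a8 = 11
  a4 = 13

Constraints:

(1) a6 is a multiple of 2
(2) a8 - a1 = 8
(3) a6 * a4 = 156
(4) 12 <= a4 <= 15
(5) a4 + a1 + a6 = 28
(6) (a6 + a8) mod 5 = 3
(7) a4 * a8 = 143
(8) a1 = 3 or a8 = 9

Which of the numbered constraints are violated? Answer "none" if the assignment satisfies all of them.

All constraints are satisfied.

(1) 12 / 2 = 6, so 2 divides 12 — holds.
(2) a8 - a1 = 11 - 3 = 8 — holds.
(3) a6 * a4 = 12 * 13 = 156 — holds.
(4) a4 = 13 lies in [12, 15] — holds.
(5) a4 + a1 + a6 = 13 + 3 + 12 = 28 — holds.
(6) a6 + a8 = 23; 23 mod 5 = 3 — holds.
(7) a4 * a8 = 13 * 11 = 143 — holds.
(8) a1 = 3 = 3 (first disjunct) — holds.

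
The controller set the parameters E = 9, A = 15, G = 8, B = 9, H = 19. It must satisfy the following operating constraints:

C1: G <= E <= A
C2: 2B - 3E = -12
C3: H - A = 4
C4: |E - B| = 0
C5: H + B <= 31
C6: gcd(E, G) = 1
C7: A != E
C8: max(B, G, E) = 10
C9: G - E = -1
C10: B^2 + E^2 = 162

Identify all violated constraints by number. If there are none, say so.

C1: values 8 <= 9 <= 15  ✓
C2: 2B - 3E = 2(9) - 3(9) = -9, not -12  ✗
C3: H - A = 19 - 15 = 4  ✓
C4: |9 - 9| = 0  ✓
C5: H + B = 19 + 9 = 28; 28 ≤ 31  ✓
C6: gcd(9, 8) = 1  ✓
C7: A = 15, E = 9; distinct  ✓
C8: max(9, 8, 9) = 9, not 10  ✗
C9: G - E = 8 - 9 = -1  ✓
C10: B^2 + E^2 = 9^2 + 9^2 = 81 + 81 = 162  ✓

Constraints 2, 8 do not hold.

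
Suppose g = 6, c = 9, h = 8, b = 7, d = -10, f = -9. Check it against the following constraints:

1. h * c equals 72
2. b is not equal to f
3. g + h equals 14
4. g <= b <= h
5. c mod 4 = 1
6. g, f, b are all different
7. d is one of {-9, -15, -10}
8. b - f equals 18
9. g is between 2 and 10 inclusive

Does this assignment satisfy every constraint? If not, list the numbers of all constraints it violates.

Constraint 8 does not hold.

1. h * c = 8 * 9 = 72 — holds.
2. b = 7, f = -9; distinct — holds.
3. g + h = 6 + 8 = 14 — holds.
4. values 6 <= 7 <= 8 — holds.
5. 9 mod 4 = 1 — holds.
6. values 6, -9, 7 are pairwise distinct — holds.
7. d = -10 is in {-9, -15, -10} — holds.
8. b - f = 7 - (-9) = 16, not 18 — does not hold.
9. g = 6 lies in [2, 10] — holds.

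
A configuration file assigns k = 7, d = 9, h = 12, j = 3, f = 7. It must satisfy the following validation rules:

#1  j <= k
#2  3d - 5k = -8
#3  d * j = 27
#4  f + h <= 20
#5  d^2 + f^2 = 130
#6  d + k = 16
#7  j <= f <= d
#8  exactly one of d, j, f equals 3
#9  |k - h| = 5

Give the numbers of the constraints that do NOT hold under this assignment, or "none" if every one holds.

#1 j = 3, k = 7; 3 ≤ 7 — satisfied.
#2 3d - 5k = 3(9) - 5(7) = -8 — satisfied.
#3 d * j = 9 * 3 = 27 — satisfied.
#4 f + h = 7 + 12 = 19; 19 ≤ 20 — satisfied.
#5 d^2 + f^2 = 9^2 + 7^2 = 81 + 49 = 130 — satisfied.
#6 d + k = 9 + 7 = 16 — satisfied.
#7 values 3 <= 7 <= 9 — satisfied.
#8 d=9, j=3, f=7; 1 of them equals 3 — satisfied.
#9 |7 - 12| = 5 — satisfied.

Yes — all constraints hold.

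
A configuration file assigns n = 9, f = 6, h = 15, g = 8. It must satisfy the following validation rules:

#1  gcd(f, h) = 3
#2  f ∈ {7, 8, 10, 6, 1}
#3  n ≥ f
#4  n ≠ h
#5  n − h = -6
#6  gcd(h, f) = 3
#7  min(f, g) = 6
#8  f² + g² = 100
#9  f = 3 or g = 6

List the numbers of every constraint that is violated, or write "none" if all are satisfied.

#1 gcd(6, 15) = 3 — OK.
#2 f = 6 is in {7, 8, 10, 6, 1} — OK.
#3 n = 9, f = 6; 9 ≥ 6 — OK.
#4 n = 9, h = 15; distinct — OK.
#5 n − h = 9 − 15 = -6 — OK.
#6 gcd(15, 6) = 3 — OK.
#7 min(6, 8) = 6 — OK.
#8 f² + g² = 6² + 8² = 36 + 64 = 100 — OK.
#9 f = 6 ≠ 3 and g = 8 ≠ 6; both disjuncts false — violated.

Violated: 9.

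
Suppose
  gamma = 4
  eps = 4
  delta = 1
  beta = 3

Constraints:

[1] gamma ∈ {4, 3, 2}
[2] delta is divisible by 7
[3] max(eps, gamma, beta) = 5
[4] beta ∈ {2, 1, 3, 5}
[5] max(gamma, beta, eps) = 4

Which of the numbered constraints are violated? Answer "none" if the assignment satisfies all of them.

Constraints 2 and 3 do not hold.

[1] gamma = 4 is in {4, 3, 2}  ✓
[2] 1 = 7×0 + 1, so 7 does not divide 1  ✗
[3] max(4, 4, 3) = 4, not 5  ✗
[4] beta = 3 is in {2, 1, 3, 5}  ✓
[5] max(4, 3, 4) = 4  ✓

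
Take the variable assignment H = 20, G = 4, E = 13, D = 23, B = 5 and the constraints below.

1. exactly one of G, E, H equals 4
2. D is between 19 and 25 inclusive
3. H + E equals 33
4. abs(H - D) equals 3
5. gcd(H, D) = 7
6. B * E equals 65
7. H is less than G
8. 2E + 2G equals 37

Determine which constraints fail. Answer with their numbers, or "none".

1. G=4, E=13, H=20; 1 of them equals 4  yes
2. D = 23 lies in [19, 25]  yes
3. H + E = 20 + 13 = 33  yes
4. abs(20 - 23) = 3  yes
5. gcd(20, 23) = 1, not 7  no
6. B * E = 5 * 13 = 65  yes
7. H = 20, G = 4; 20 ≥ 4 (want <)  no
8. 2E + 2G = 2(13) + 2(4) = 34, not 37  no

The assignment fails constraints 5, 7, 8.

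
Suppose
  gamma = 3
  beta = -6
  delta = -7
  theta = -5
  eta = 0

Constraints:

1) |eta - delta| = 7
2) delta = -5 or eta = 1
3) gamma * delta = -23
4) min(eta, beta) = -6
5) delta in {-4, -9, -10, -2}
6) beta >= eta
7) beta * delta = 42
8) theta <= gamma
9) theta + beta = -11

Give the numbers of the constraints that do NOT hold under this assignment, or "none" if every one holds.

1) |0 - (-7)| = 7 — satisfied.
2) delta = -7 ≠ -5 and eta = 0 ≠ 1; both disjuncts false — violated.
3) gamma * delta = 3 * (-7) = -21, not -23 — violated.
4) min(0, -6) = -6 — satisfied.
5) delta = -7 is not in {-4, -9, -10, -2} — violated.
6) beta = -6, eta = 0; -6 < 0 (want ≥) — violated.
7) beta * delta = -6 * (-7) = 42 — satisfied.
8) theta = -5, gamma = 3; -5 ≤ 3 — satisfied.
9) theta + beta = -5 + (-6) = -11 — satisfied.

The assignment fails constraints 2, 3, 5, and 6.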